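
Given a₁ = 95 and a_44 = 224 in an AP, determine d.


d = (aₙ - a₁)/(n-1)
= (224 - 95)/(44-1)
= 129/43 = 3

d = 3


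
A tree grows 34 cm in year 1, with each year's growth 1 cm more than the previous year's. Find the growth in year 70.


aₙ = a₁ + (n-1)d
= 34 + (70-1)×1
= 34 + 69
= 103

a_70 = 103


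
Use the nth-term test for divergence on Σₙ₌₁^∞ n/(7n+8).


lim(n→∞) n/(7n+8) = 1/7 = 1/7  (divide numerator and denominator by n)
lim aₙ = 1/7 ≠ 0 → series DIVERGES

Diverges (lim aₙ = 1/7 ≠ 0)


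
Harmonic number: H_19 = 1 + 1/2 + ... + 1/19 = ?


H_19 = 1/1 + 1/2 + 1/3 + ... + 1/19
= 275295799/77597520
≈ 3.5477

H_19 = 275295799/77597520 ≈ 3.5477


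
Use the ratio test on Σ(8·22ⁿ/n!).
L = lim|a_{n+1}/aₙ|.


aₙ = 8·22^n/n!
a_{n+1}/aₙ = 22^(n+1)/(n+1)! × n!/22^n  (constant 8 cancels)
= 22/(n+1)
L = lim(n→∞) 22/(n+1) = 0
L < 1 → series CONVERGES

Converges (ratio test: L = 0 < 1)


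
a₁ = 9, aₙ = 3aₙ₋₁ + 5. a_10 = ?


Computing step by step:
a_1 = 9
a_2 = 32
a_3 = 101
a_4 = 308
a_5 = 929
a_6 = 2792
a_7 = 8381
a_8 = 25148
a_9 = 75449
a_10 = 226352


a_10 = 226352


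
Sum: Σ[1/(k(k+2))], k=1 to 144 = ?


1/(k(k+2)) = (1/2)·(1/k - 1/(k+2)) (partial fractions)
Telescoping: Σ = (1/2)·(1 + 1/2 - 1/145 - 1/146) = 7866/10585

Sum = 7866/10585


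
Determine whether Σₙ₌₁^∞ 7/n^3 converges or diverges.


p-series test: Σ c/n^p converges if p > 1, diverges if p ≤ 1 (constant c > 0 doesn't affect convergence).
p = 3
3 > 1 → CONVERGES

Converges (p = 3 > 1)


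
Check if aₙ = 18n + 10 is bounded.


aₙ = 18n + 10 → as n→∞, aₙ→∞
No finite upper bound exists
The sequence is UNBOUNDED

Unbounded (aₙ → ∞ as n → ∞)


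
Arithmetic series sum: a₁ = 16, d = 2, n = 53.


aₙ = 16 + (53-1)×2 = 120
Sₙ = n(a₁+aₙ)/2 = 53×(16+120)/2
= 53×136/2 = 3604

S_53 = 3604


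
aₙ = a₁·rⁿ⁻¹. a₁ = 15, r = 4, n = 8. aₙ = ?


aₙ = a₁·r^(n-1)
= 15×4^7
= 15×16384
= 245760

a_8 = 245760


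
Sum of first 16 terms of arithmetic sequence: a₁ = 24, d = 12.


aₙ = 24 + (16-1)×12 = 204
Sₙ = n(a₁+aₙ)/2 = 16×(24+204)/2
= 16×228/2 = 1824

S_16 = 1824


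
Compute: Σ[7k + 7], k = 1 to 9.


Σ(7k+7) = 7·Σk + 7·n
= 7·45 + 7·9
= 315 + 63 = 378

Σ = 378


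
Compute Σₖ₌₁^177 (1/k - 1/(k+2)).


Telescoping with gap 2: two head and two tail terms survive.
= (1 + 1/2) - (1/178 + 1/179)
= 3/2 - 1/178 - 1/179 = 23718/15931

Sum = 23718/15931


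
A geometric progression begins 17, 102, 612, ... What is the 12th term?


aₙ = a₁·r^(n-1)
= 17×6^11
= 17×362797056
= 6167549952

a_12 = 6167549952


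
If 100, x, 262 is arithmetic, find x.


AM = (100 + 262)/2 = 362/2 = 181

AM = 181


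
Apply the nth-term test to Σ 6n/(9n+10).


lim(n→∞) 6n/(9n+10) = 6/9 = 2/3  (divide numerator and denominator by n)
lim aₙ = 2/3 ≠ 0 → series DIVERGES

Diverges (lim aₙ = 2/3 ≠ 0)


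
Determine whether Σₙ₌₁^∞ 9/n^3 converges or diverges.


p-series test: Σ c/n^p converges if p > 1, diverges if p ≤ 1 (constant c > 0 doesn't affect convergence).
p = 3
3 > 1 → CONVERGES

Converges (p = 3 > 1)


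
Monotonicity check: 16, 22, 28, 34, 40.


Differences: 6, 6, 6, 6
All differences > 0 → strictly INCREASING

Monotonically increasing


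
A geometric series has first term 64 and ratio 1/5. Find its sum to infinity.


S∞ = a₁/(1-r) = 64/(1 - 1/5)
= 64/(4/5)
= 80

S∞ = 80


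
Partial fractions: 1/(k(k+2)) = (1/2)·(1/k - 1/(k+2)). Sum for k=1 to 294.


1/(k(k+2)) = (1/2)·(1/k - 1/(k+2)) (partial fractions)
Telescoping: Σ = (1/2)·(1 + 1/2 - 1/295 - 1/296) = 130389/174640

Sum = 130389/174640


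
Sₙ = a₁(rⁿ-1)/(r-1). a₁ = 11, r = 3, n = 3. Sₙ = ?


Sₙ = 11×(3^3 - 1)/(3 - 1)
= 11×(27 - 1)/2
= 11×26/2
= 143

S_3 = 143


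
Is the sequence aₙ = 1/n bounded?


a₁ = 1, a₂ = 1/2, a₃ = 1/3, ...
0 < aₙ ≤ 1 for all n ≥ 1
Lower bound: 0, Upper bound: 1
The sequence IS bounded

Bounded (0 < aₙ ≤ 1)


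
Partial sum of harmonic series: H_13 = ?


H_13 = 1/1 + 1/2 + 1/3 + ... + 1/13
= 1145993/360360
≈ 3.1801

H_13 = 1145993/360360 ≈ 3.1801


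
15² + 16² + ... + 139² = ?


Σₖ₌15^139 k² = Σₖ₌₁^139 k² − Σₖ₌₁^14 k²
= 139·140·279/6 − 14·15·29/6
= 904890 − 1015 = 903875

Σk² = 903875


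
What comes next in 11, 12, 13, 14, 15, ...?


Pattern: arithmetic (d=1)
Terms: 11, 12, 13, 14, 15
Next term = 16

Next term = 16


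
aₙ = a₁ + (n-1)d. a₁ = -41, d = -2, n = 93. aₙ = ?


aₙ = a₁ + (n-1)d
= -41 + (93-1)×-2
= -41 - 184
= -225

a_93 = -225


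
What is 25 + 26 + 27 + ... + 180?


Σₖ₌25^180 k = Σₖ₌₁^180 k − Σₖ₌₁^24 k
= 180·181/2 − 24·25/2
= 16290 − 300 = 15990

Σk = 15990


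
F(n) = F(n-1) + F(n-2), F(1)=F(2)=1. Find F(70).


Fibonacci sequence: 1, 1, 2, 3, 5, 8, 13, 21, 34, 55, 89, ...
F(70) = 190392490709135

F(70) = 190392490709135


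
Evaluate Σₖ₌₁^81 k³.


n(n+1)/2 = 81×82/2 = 3321
Σk³ = 3321² = 11029041

Σk³ = 11029041


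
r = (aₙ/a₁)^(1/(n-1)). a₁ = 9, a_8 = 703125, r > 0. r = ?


r^(n-1) = aₙ/a₁
r^7 = 703125/9 = 78125
r = 78125^(1/7)
= 5

r = 5


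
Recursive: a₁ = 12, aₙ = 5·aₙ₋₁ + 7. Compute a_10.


Computing step by step:
a_1 = 12
a_2 = 67
a_3 = 342
a_4 = 1717
a_5 = 8592
a_6 = 42967
a_7 = 214842
a_8 = 1074217
a_9 = 5371092
a_10 = 26855467


a_10 = 26855467


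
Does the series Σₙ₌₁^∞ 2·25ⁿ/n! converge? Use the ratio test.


aₙ = 2·25^n/n!
a_{n+1}/aₙ = 25^(n+1)/(n+1)! × n!/25^n  (constant 2 cancels)
= 25/(n+1)
L = lim(n→∞) 25/(n+1) = 0
L < 1 → series CONVERGES

Converges (ratio test: L = 0 < 1)


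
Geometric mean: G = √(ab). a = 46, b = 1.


GM = √(46×1) = √46 = 6.7823

GM = 6.7823


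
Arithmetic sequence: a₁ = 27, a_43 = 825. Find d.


d = (aₙ - a₁)/(n-1)
= (825 - 27)/(43-1)
= 798/42 = 19

d = 19


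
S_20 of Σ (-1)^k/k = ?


S = -1 + 1/2 - 1/3 + 1/4 - 1/5 + 1/6 - 1/7 + 1/8 ± ...
= -0.6688
(Full series converges to -ln(2) ≈ -0.6931)

S_20 = -0.6688


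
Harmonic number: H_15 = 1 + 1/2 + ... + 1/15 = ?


H_15 = 1/1 + 1/2 + 1/3 + ... + 1/15
= 1195757/360360
≈ 3.3182

H_15 = 1195757/360360 ≈ 3.3182


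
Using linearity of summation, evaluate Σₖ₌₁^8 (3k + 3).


Σ(3k+3) = 3·Σk + 3·n
= 3·36 + 3·8
= 108 + 24 = 132

Σ = 132


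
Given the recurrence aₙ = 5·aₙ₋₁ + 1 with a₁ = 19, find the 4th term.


Computing step by step:
a_1 = 19
a_2 = 96
a_3 = 481
a_4 = 2406


a_4 = 2406


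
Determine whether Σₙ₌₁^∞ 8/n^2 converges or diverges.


p-series test: Σ c/n^p converges if p > 1, diverges if p ≤ 1 (constant c > 0 doesn't affect convergence).
p = 2
2 > 1 → CONVERGES

Converges (p = 2 > 1)


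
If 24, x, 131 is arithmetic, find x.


AM = (24 + 131)/2 = 155/2 = 77.5

AM = 77.5


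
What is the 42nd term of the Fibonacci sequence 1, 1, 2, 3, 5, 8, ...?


Fibonacci sequence: 1, 1, 2, 3, 5, 8, 13, 21, 34, 55, 89, ...
F(42) = 267914296

F(42) = 267914296


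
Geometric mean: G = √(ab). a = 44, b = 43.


GM = √(44×43) = √1892 = 43.4971

GM = 43.4971


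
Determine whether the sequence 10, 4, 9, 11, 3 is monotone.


Differences: -6, 5, 2, -8
Difference at position 2 is +5 (> 0) but position 1 is -6 (< 0) — sequence both rises and falls
→ NOT monotonic

Not monotonic


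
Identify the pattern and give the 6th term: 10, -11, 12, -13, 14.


Pattern: alternating sign, magnitude arithmetic (d=1)
Terms: 10, -11, 12, -13, 14
Next term = -15

Next term = -15


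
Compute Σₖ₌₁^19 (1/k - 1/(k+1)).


Telescoping: adjacent terms cancel.
= 1/1 - 1/20
= 1 - 1/20 = 19/20

Sum = 19/20


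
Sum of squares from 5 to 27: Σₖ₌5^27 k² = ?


Σₖ₌5^27 k² = Σₖ₌₁^27 k² − Σₖ₌₁^4 k²
= 27·28·55/6 − 4·5·9/6
= 6930 − 30 = 6900

Σk² = 6900


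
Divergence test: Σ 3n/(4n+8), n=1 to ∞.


lim(n→∞) 3n/(4n+8) = 3/4 = 3/4  (divide numerator and denominator by n)
lim aₙ = 3/4 ≠ 0 → series DIVERGES

Diverges (lim aₙ = 3/4 ≠ 0)


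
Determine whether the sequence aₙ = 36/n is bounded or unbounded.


a₁ = 36, a₂ = 36/2, a₃ = 36/3, ...
0 < aₙ ≤ 36 for all n ≥ 1
Lower bound: 0, Upper bound: 36
The sequence IS bounded

Bounded (0 < aₙ ≤ 36)


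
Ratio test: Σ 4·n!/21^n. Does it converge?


aₙ = 4·n!/21^n
a_{n+1}/aₙ = (n+1)!/21^(n+1) × 21^n/n!  (constant 4 cancels)
= (n+1)/21
L = lim(n→∞) (n+1)/21 = ∞
L > 1 → series DIVERGES

Diverges (ratio test: L = ∞ > 1)


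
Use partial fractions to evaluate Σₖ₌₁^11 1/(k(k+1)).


1/(k(k+1)) = 1/k - 1/(k+1) (partial fractions)
Telescoping: Σ = 1 - 1/12 = 11/12

Sum = 11/12


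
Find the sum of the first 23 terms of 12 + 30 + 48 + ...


aₙ = 12 + (23-1)×18 = 408
Sₙ = n(a₁+aₙ)/2 = 23×(12+408)/2
= 23×420/2 = 4830

S_23 = 4830


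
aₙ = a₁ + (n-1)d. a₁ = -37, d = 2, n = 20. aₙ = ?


aₙ = a₁ + (n-1)d
= -37 + (20-1)×2
= -37 + 38
= 1

a_20 = 1


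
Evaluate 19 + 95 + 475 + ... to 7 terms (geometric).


Sₙ = 19×(5^7 - 1)/(5 - 1)
= 19×(78125 - 1)/4
= 19×78124/4
= 371089

S_7 = 371089


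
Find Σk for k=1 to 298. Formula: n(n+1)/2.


n(n+1)/2 = 298×299/2 = 89102/2 = 44551

Σk = 44551


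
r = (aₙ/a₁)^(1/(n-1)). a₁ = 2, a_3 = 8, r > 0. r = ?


r^(n-1) = aₙ/a₁
r^2 = 8/2 = 4
r = 4^(1/2)
= ±2; taking r > 0 gives r = 2

r = 2


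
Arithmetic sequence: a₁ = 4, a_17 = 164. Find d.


d = (aₙ - a₁)/(n-1)
= (164 - 4)/(17-1)
= 160/16 = 10

d = 10


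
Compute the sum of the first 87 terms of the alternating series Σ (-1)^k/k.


S = -1 + 1/2 - 1/3 + 1/4 - 1/5 + 1/6 - 1/7 + 1/8 ± ...
= -0.6989
(Full series converges to -ln(2) ≈ -0.6931)

S_87 = -0.6989


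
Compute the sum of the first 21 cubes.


n(n+1)/2 = 21×22/2 = 231
Σk³ = 231² = 53361

Σk³ = 53361


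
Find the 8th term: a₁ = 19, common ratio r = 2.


aₙ = a₁·r^(n-1)
= 19×2^7
= 19×128
= 2432

a_8 = 2432


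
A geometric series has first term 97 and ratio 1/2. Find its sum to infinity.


S∞ = a₁/(1-r) = 97/(1 - 1/2)
= 97/(1/2)
= 194

S∞ = 194


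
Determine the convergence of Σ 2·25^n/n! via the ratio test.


aₙ = 2·25^n/n!
a_{n+1}/aₙ = 25^(n+1)/(n+1)! × n!/25^n  (constant 2 cancels)
= 25/(n+1)
L = lim(n→∞) 25/(n+1) = 0
L < 1 → series CONVERGES

Converges (ratio test: L = 0 < 1)


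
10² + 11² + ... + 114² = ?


Σₖ₌10^114 k² = Σₖ₌₁^114 k² − Σₖ₌₁^9 k²
= 114·115·229/6 − 9·10·19/6
= 500365 − 285 = 500080

Σk² = 500080


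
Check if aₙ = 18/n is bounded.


a₁ = 18, a₂ = 18/2, a₃ = 18/3, ...
0 < aₙ ≤ 18 for all n ≥ 1
Lower bound: 0, Upper bound: 18
The sequence IS bounded

Bounded (0 < aₙ ≤ 18)


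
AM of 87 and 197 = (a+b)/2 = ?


AM = (87 + 197)/2 = 284/2 = 142

AM = 142


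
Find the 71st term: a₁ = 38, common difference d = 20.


aₙ = a₁ + (n-1)d
= 38 + (71-1)×20
= 38 + 1400
= 1438

a_71 = 1438


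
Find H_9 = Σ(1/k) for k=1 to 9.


H_9 = 1/1 + 1/2 + 1/3 + 1/4 + 1/5 + 1/6 + 1/7 + 1/8 + 1/9
= 7129/2520
≈ 2.829

H_9 = 7129/2520 ≈ 2.829


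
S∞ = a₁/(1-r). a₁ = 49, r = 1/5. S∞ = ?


S∞ = a₁/(1-r) = 49/(1 - 1/5)
= 49/(4/5)
= 245/4

S∞ = 245/4


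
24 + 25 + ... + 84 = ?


Σₖ₌24^84 k = Σₖ₌₁^84 k − Σₖ₌₁^23 k
= 84·85/2 − 23·24/2
= 3570 − 276 = 3294

Σk = 3294


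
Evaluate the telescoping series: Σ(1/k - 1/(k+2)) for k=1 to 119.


Telescoping with gap 2: two head and two tail terms survive.
= (1 + 1/2) - (1/120 + 1/121)
= 3/2 - 1/120 - 1/121 = 21539/14520

Sum = 21539/14520


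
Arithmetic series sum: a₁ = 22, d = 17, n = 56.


aₙ = 22 + (56-1)×17 = 957
Sₙ = n(a₁+aₙ)/2 = 56×(22+957)/2
= 56×979/2 = 27412

S_56 = 27412


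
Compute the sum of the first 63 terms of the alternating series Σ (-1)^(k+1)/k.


S = 1 - 1/2 + 1/3 - 1/4 + 1/5 - 1/6 + 1/7 - 1/8 ± ...
= 0.701
(Full series converges to +ln(2) ≈ +0.6931)

S_63 = 0.701


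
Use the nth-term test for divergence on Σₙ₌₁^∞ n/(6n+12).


lim(n→∞) n/(6n+12) = 1/6 = 1/6  (divide numerator and denominator by n)
lim aₙ = 1/6 ≠ 0 → series DIVERGES

Diverges (lim aₙ = 1/6 ≠ 0)


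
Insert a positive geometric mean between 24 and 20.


GM = √(24×20) = √480 = 21.9089

GM = 21.9089


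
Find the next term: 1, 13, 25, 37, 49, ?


Pattern: arithmetic (d=12)
Terms: 1, 13, 25, 37, 49
Next term = 61

Next term = 61


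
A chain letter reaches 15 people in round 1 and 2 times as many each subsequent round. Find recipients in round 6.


aₙ = a₁·r^(n-1)
= 15×2^5
= 15×32
= 480

a_6 = 480


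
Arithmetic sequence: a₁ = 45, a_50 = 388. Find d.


d = (aₙ - a₁)/(n-1)
= (388 - 45)/(50-1)
= 343/49 = 7

d = 7


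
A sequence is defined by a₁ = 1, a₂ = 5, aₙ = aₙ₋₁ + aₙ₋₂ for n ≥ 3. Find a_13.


Computing iteratively: 1, 5, 6, 11, 17, 28, 45, 73, 118, 191, 309, 500, ...
a_13 = 809

a_13 = 809


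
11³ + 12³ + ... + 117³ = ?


Σₖ₌11^117 k³ = [117·118/2]² − [10·11/2]²
= 47651409 − 3025 = 47648384

Σk³ = 47648384


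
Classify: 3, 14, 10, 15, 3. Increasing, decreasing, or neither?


Differences: 11, -4, 5, -12
Difference at position 1 is +11 (> 0) but position 2 is -4 (< 0) — sequence both rises and falls
→ NOT monotonic

Not monotonic


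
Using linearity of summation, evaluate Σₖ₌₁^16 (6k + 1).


Σ(6k+1) = 6·Σk + 1·n
= 6·136 + 1·16
= 816 + 16 = 832

Σ = 832


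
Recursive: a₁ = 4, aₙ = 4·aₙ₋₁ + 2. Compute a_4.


Computing step by step:
a_1 = 4
a_2 = 18
a_3 = 74
a_4 = 298


a_4 = 298


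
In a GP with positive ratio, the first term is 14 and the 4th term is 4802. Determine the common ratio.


r^(n-1) = aₙ/a₁
r^3 = 4802/14 = 343
r = 343^(1/3)
= 7

r = 7


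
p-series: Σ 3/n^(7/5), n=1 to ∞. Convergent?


p-series test: Σ c/n^p converges if p > 1, diverges if p ≤ 1 (constant c > 0 doesn't affect convergence).
p = 7/5
7/5 > 1 → CONVERGES

Converges (p = 7/5 > 1)


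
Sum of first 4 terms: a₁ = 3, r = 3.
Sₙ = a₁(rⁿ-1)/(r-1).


Sₙ = 3×(3^4 - 1)/(3 - 1)
= 3×(81 - 1)/2
= 3×80/2
= 120

S_4 = 120


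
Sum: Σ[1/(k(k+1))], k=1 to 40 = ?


1/(k(k+1)) = 1/k - 1/(k+1) (partial fractions)
Telescoping: Σ = 1 - 1/41 = 40/41

Sum = 40/41


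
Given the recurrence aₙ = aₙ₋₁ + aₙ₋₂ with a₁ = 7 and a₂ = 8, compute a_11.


Computing iteratively: 7, 8, 15, 23, 38, 61, 99, 160, 259, 419, 678
a_11 = 678

a_11 = 678


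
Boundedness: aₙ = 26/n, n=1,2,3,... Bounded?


a₁ = 26, a₂ = 26/2, a₃ = 26/3, ...
0 < aₙ ≤ 26 for all n ≥ 1
Lower bound: 0, Upper bound: 26
The sequence IS bounded

Bounded (0 < aₙ ≤ 26)


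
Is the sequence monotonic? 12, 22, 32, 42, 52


Differences: 10, 10, 10, 10
All differences > 0 → strictly INCREASING

Monotonically increasing


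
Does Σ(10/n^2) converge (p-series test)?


p-series test: Σ c/n^p converges if p > 1, diverges if p ≤ 1 (constant c > 0 doesn't affect convergence).
p = 2
2 > 1 → CONVERGES

Converges (p = 2 > 1)


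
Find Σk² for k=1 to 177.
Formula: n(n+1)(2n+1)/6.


n = 177
n(n+1)(2n+1)/6 = 177×178×355/6
= 11184630/6 = 1864105

Σk² = 1864105


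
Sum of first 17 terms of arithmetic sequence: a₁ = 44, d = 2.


aₙ = 44 + (17-1)×2 = 76
Sₙ = n(a₁+aₙ)/2 = 17×(44+76)/2
= 17×120/2 = 1020

S_17 = 1020


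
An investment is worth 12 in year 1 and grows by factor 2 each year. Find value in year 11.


aₙ = a₁·r^(n-1)
= 12×2^10
= 12×1024
= 12288

a_11 = 12288


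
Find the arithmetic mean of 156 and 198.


AM = (156 + 198)/2 = 354/2 = 177

AM = 177


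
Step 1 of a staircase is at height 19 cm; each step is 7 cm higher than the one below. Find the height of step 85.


aₙ = a₁ + (n-1)d
= 19 + (85-1)×7
= 19 + 588
= 607

a_85 = 607


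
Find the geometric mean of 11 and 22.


GM = √(11×22) = √242 = 15.5563

GM = 15.5563


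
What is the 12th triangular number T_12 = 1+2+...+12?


n(n+1)/2 = 12×13/2 = 156/2 = 78

Σk = 78


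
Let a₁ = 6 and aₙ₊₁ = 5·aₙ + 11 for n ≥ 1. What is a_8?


Computing step by step:
a_1 = 6
a_2 = 41
a_3 = 216
a_4 = 1091
a_5 = 5466
a_6 = 27341
a_7 = 136716
a_8 = 683591


a_8 = 683591


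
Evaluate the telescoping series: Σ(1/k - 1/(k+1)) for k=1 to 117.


Telescoping: adjacent terms cancel.
= 1/1 - 1/118
= 1 - 1/118 = 117/118

Sum = 117/118


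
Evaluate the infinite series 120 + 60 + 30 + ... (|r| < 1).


S∞ = a₁/(1-r) = 120/(1 - 1/2)
= 120/(1/2)
= 240

S∞ = 240


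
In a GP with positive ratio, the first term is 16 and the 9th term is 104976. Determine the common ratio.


r^(n-1) = aₙ/a₁
r^8 = 104976/16 = 6561
r = 6561^(1/8)
= ±3; taking r > 0 gives r = 3

r = 3


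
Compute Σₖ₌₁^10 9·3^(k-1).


Sₙ = 9×(3^10 - 1)/(3 - 1)
= 9×(59049 - 1)/2
= 9×59048/2
= 265716

S_10 = 265716


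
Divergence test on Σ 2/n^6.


lim(n→∞) 2/n^6 = 0
lim aₙ = 0 → nth-term test is INCONCLUSIVE
(Need other tests; this is actually a convergent p-series with p=6 > 1)

Inconclusive (lim aₙ = 0; need another test)


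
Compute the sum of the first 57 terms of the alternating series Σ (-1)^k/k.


S = -1 + 1/2 - 1/3 + 1/4 - 1/5 + 1/6 - 1/7 + 1/8 ± ...
= -0.7018
(Full series converges to -ln(2) ≈ -0.6931)

S_57 = -0.7018


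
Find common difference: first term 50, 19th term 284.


d = (aₙ - a₁)/(n-1)
= (284 - 50)/(19-1)
= 234/18 = 13

d = 13


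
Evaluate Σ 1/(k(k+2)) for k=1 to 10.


1/(k(k+2)) = (1/2)·(1/k - 1/(k+2)) (partial fractions)
Telescoping: Σ = (1/2)·(1 + 1/2 - 1/11 - 1/12) = 175/264

Sum = 175/264


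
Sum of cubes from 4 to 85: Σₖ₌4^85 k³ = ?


Σₖ₌4^85 k³ = [85·86/2]² − [3·4/2]²
= 13359025 − 36 = 13358989

Σk³ = 13358989


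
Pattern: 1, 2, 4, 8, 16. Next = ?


Pattern: powers of 2: 2ⁿ
Terms: 1, 2, 4, 8, 16
Next term = 32

Next term = 32


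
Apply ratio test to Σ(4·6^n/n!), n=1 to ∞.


aₙ = 4·6^n/n!
a_{n+1}/aₙ = 6^(n+1)/(n+1)! × n!/6^n  (constant 4 cancels)
= 6/(n+1)
L = lim(n→∞) 6/(n+1) = 0
L < 1 → series CONVERGES

Converges (ratio test: L = 0 < 1)


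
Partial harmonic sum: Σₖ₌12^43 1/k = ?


Σₖ₌12^43 1/k = 1/12 + 1/13 + 1/14 + ... + 1/43
= 12529194618585504529/9419588158802421600
≈ 1.3301

Sum = 12529194618585504529/9419588158802421600 ≈ 1.3301


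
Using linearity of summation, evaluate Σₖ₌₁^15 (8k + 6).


Σ(8k+6) = 8·Σk + 6·n
= 8·120 + 6·15
= 960 + 90 = 1050

Σ = 1050


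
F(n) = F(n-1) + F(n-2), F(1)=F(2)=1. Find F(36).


Fibonacci sequence: 1, 1, 2, 3, 5, 8, 13, 21, 34, 55, 89, ...
F(36) = 14930352

F(36) = 14930352


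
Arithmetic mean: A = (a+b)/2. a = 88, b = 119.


AM = (88 + 119)/2 = 207/2 = 103.5

AM = 103.5


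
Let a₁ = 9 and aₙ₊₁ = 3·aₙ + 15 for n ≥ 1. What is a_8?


Computing step by step:
a_1 = 9
a_2 = 42
a_3 = 141
a_4 = 438
a_5 = 1329
a_6 = 4002
a_7 = 12021
a_8 = 36078


a_8 = 36078


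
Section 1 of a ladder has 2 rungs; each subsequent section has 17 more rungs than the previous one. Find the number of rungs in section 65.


aₙ = a₁ + (n-1)d
= 2 + (65-1)×17
= 2 + 1088
= 1090

a_65 = 1090


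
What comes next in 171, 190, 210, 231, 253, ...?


Pattern: triangular numbers: n(n+1)/2
Terms: 171, 190, 210, 231, 253
Next term = 276

Next term = 276


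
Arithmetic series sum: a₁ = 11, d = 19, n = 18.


aₙ = 11 + (18-1)×19 = 334
Sₙ = n(a₁+aₙ)/2 = 18×(11+334)/2
= 18×345/2 = 3105

S_18 = 3105


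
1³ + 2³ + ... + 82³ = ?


n(n+1)/2 = 82×83/2 = 3403
Σk³ = 3403² = 11580409

Σk³ = 11580409


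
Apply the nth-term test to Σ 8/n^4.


lim(n→∞) 8/n^4 = 0
lim aₙ = 0 → nth-term test is INCONCLUSIVE
(Need other tests; this is actually a convergent p-series with p=4 > 1)

Inconclusive (lim aₙ = 0; need another test)


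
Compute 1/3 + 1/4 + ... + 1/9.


Σₖ₌3^9 1/k = 1/3 + 1/4 + 1/5 + 1/6 + 1/7 + 1/8 + 1/9
= 3349/2520
≈ 1.329

Sum = 3349/2520 ≈ 1.329


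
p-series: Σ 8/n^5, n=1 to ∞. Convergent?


p-series test: Σ c/n^p converges if p > 1, diverges if p ≤ 1 (constant c > 0 doesn't affect convergence).
p = 5
5 > 1 → CONVERGES

Converges (p = 5 > 1)


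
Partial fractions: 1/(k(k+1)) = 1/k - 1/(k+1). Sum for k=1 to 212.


1/(k(k+1)) = 1/k - 1/(k+1) (partial fractions)
Telescoping: Σ = 1 - 1/213 = 212/213

Sum = 212/213


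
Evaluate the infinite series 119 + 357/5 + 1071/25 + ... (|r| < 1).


S∞ = a₁/(1-r) = 119/(1 - 3/5)
= 119/(2/5)
= 595/2

S∞ = 595/2


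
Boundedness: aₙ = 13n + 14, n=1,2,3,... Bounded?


aₙ = 13n + 14 → as n→∞, aₙ→∞
No finite upper bound exists
The sequence is UNBOUNDED

Unbounded (aₙ → ∞ as n → ∞)


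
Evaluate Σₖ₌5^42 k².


Σₖ₌5^42 k² = Σₖ₌₁^42 k² − Σₖ₌₁^4 k²
= 42·43·85/6 − 4·5·9/6
= 25585 − 30 = 25555

Σk² = 25555


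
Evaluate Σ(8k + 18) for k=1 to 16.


Σ(8k+18) = 8·Σk + 18·n
= 8·136 + 18·16
= 1088 + 288 = 1376

Σ = 1376


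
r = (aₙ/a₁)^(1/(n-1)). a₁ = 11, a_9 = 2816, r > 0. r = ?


r^(n-1) = aₙ/a₁
r^8 = 2816/11 = 256
r = 256^(1/8)
= ±2; taking r > 0 gives r = 2

r = 2


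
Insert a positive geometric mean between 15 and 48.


GM = √(15×48) = √720 = 26.8328

GM = 26.8328


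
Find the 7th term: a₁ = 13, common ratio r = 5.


aₙ = a₁·r^(n-1)
= 13×5^6
= 13×15625
= 203125

a_7 = 203125


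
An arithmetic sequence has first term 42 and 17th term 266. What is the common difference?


d = (aₙ - a₁)/(n-1)
= (266 - 42)/(17-1)
= 224/16 = 14

d = 14


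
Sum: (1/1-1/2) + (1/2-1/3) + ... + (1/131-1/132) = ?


Telescoping: adjacent terms cancel.
= 1/1 - 1/132
= 1 - 1/132 = 131/132

Sum = 131/132


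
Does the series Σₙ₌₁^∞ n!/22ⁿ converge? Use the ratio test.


aₙ = n!/22^n
a_{n+1}/aₙ = (n+1)!/22^(n+1) × 22^n/n!
= (n+1)/22
L = lim(n→∞) (n+1)/22 = ∞
L > 1 → series DIVERGES

Diverges (ratio test: L = ∞ > 1)


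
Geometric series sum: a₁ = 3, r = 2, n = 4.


Sₙ = 3×(2^4 - 1)/(2 - 1)
= 3×(16 - 1)/1
= 3×15/1
= 45

S_4 = 45


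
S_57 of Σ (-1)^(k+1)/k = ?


S = 1 - 1/2 + 1/3 - 1/4 + 1/5 - 1/6 + 1/7 - 1/8 ± ...
= 0.7018
(Full series converges to +ln(2) ≈ +0.6931)

S_57 = 0.7018


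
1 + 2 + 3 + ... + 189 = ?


n(n+1)/2 = 189×190/2 = 35910/2 = 17955

Σk = 17955


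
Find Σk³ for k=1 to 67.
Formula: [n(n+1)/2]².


n(n+1)/2 = 67×68/2 = 2278
Σk³ = 2278² = 5189284

Σk³ = 5189284


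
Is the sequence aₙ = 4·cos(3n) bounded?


For all n, -1 ≤ cos(3n) ≤ 1, so -4 ≤ 4·cos(3n) ≤ 4
Lower bound: -4, Upper bound: 4
The sequence IS bounded

Bounded (-4 ≤ aₙ ≤ 4)


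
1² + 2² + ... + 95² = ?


n = 95
n(n+1)(2n+1)/6 = 95×96×191/6
= 1741920/6 = 290320

Σk² = 290320


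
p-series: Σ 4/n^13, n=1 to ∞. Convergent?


p-series test: Σ c/n^p converges if p > 1, diverges if p ≤ 1 (constant c > 0 doesn't affect convergence).
p = 13
13 > 1 → CONVERGES

Converges (p = 13 > 1)


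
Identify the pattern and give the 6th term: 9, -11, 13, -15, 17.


Pattern: alternating sign, magnitude arithmetic (d=2)
Terms: 9, -11, 13, -15, 17
Next term = -19

Next term = -19


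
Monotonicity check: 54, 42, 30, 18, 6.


Differences: -12, -12, -12, -12
All differences < 0 → strictly DECREASING

Monotonically decreasing


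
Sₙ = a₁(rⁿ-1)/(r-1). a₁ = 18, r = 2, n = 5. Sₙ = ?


Sₙ = 18×(2^5 - 1)/(2 - 1)
= 18×(32 - 1)/1
= 18×31/1
= 558

S_5 = 558


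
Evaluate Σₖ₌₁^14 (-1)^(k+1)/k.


S = 1 - 1/2 + 1/3 - 1/4 + 1/5 - 1/6 + 1/7 - 1/8 ± ...
= 0.6587
(Full series converges to +ln(2) ≈ +0.6931)

S_14 = 0.6587


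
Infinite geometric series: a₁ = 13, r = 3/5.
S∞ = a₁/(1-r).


S∞ = a₁/(1-r) = 13/(1 - 3/5)
= 13/(2/5)
= 65/2

S∞ = 65/2


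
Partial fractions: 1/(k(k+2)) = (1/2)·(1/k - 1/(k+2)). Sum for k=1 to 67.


1/(k(k+2)) = (1/2)·(1/k - 1/(k+2)) (partial fractions)
Telescoping: Σ = (1/2)·(1 + 1/2 - 1/68 - 1/69) = 6901/9384

Sum = 6901/9384


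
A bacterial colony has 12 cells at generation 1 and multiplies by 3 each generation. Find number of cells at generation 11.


aₙ = a₁·r^(n-1)
= 12×3^10
= 12×59049
= 708588

a_11 = 708588


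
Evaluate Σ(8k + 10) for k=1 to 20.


Σ(8k+10) = 8·Σk + 10·n
= 8·210 + 10·20
= 1680 + 200 = 1880

Σ = 1880


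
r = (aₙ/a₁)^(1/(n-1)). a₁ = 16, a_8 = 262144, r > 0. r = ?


r^(n-1) = aₙ/a₁
r^7 = 262144/16 = 16384
r = 16384^(1/7)
= 4

r = 4


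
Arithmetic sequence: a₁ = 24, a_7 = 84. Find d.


d = (aₙ - a₁)/(n-1)
= (84 - 24)/(7-1)
= 60/6 = 10

d = 10


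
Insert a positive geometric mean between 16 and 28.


GM = √(16×28) = √448 = 21.166

GM = 21.166


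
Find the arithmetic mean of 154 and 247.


AM = (154 + 247)/2 = 401/2 = 200.5

AM = 200.5


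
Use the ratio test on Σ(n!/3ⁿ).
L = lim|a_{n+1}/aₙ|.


aₙ = n!/3^n
a_{n+1}/aₙ = (n+1)!/3^(n+1) × 3^n/n!
= (n+1)/3
L = lim(n→∞) (n+1)/3 = ∞
L > 1 → series DIVERGES

Diverges (ratio test: L = ∞ > 1)


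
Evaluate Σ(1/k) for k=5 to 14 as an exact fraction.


Σₖ₌5^14 1/k = 1/5 + 1/6 + 1/7 + 1/8 + 1/9 + 1/10 + 1/11 + 1/12 + 1/13 + 1/14
= 420983/360360
≈ 1.1682

Sum = 420983/360360 ≈ 1.1682


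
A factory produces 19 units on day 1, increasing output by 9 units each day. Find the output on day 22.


aₙ = a₁ + (n-1)d
= 19 + (22-1)×9
= 19 + 189
= 208

a_22 = 208


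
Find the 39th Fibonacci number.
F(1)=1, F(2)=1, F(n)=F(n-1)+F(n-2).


Fibonacci sequence: 1, 1, 2, 3, 5, 8, 13, 21, 34, 55, 89, ...
F(39) = 63245986

F(39) = 63245986


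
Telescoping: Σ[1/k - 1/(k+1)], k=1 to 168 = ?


Telescoping: adjacent terms cancel.
= 1/1 - 1/169
= 1 - 1/169 = 168/169

Sum = 168/169


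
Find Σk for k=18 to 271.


Σₖ₌18^271 k = Σₖ₌₁^271 k − Σₖ₌₁^17 k
= 271·272/2 − 17·18/2
= 36856 − 153 = 36703

Σk = 36703


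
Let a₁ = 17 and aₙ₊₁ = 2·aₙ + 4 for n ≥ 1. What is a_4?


Computing step by step:
a_1 = 17
a_2 = 38
a_3 = 80
a_4 = 164


a_4 = 164


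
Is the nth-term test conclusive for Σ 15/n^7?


lim(n→∞) 15/n^7 = 0
lim aₙ = 0 → nth-term test is INCONCLUSIVE
(Need other tests; this is actually a convergent p-series with p=7 > 1)

Inconclusive (lim aₙ = 0; need another test)


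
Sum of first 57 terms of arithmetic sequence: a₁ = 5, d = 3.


aₙ = 5 + (57-1)×3 = 173
Sₙ = n(a₁+aₙ)/2 = 57×(5+173)/2
= 57×178/2 = 5073

S_57 = 5073


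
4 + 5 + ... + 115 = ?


Σₖ₌4^115 k = Σₖ₌₁^115 k − Σₖ₌₁^3 k
= 115·116/2 − 3·4/2
= 6670 − 6 = 6664

Σk = 6664


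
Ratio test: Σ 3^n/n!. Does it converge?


aₙ = 3^n/n!
a_{n+1}/aₙ = 3^(n+1)/(n+1)! × n!/3^n
= 3/(n+1)
L = lim(n→∞) 3/(n+1) = 0
L < 1 → series CONVERGES

Converges (ratio test: L = 0 < 1)


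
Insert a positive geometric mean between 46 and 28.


GM = √(46×28) = √1288 = 35.8887

GM = 35.8887


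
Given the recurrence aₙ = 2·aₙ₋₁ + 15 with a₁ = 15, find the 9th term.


Computing step by step:
a_1 = 15
a_2 = 45
a_3 = 105
a_4 = 225
a_5 = 465
a_6 = 945
a_7 = 1905
a_8 = 3825
a_9 = 7665


a_9 = 7665


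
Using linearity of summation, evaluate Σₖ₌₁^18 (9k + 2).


Σ(9k+2) = 9·Σk + 2·n
= 9·171 + 2·18
= 1539 + 36 = 1575

Σ = 1575


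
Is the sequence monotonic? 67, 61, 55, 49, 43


Differences: -6, -6, -6, -6
All differences < 0 → strictly DECREASING

Monotonically decreasing


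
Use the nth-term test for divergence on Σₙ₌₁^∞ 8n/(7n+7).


lim(n→∞) 8n/(7n+7) = 8/7 = 8/7  (divide numerator and denominator by n)
lim aₙ = 8/7 ≠ 0 → series DIVERGES

Diverges (lim aₙ = 8/7 ≠ 0)


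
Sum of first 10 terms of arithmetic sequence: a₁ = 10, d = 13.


aₙ = 10 + (10-1)×13 = 127
Sₙ = n(a₁+aₙ)/2 = 10×(10+127)/2
= 10×137/2 = 685

S_10 = 685


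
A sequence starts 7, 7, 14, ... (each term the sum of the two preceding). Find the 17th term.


Computing iteratively: 7, 7, 14, 21, 35, 56, 91, 147, 238, 385, 623, 1008, ...
a_17 = 11179

a_17 = 11179


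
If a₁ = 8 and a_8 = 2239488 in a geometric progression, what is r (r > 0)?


r^(n-1) = aₙ/a₁
r^7 = 2239488/8 = 279936
r = 279936^(1/7)
= 6

r = 6


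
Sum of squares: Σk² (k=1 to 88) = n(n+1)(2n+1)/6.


n = 88
n(n+1)(2n+1)/6 = 88×89×177/6
= 1386264/6 = 231044

Σk² = 231044


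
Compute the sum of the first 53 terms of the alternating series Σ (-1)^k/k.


S = -1 + 1/2 - 1/3 + 1/4 - 1/5 + 1/6 - 1/7 + 1/8 ± ...
= -0.7025
(Full series converges to -ln(2) ≈ -0.6931)

S_53 = -0.7025


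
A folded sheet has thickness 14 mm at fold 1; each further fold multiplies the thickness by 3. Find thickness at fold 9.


aₙ = a₁·r^(n-1)
= 14×3^8
= 14×6561
= 91854

a_9 = 91854


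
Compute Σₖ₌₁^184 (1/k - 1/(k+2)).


Telescoping with gap 2: two head and two tail terms survive.
= (1 + 1/2) - (1/185 + 1/186)
= 3/2 - 1/185 - 1/186 = 25622/17205

Sum = 25622/17205


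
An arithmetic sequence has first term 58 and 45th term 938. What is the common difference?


d = (aₙ - a₁)/(n-1)
= (938 - 58)/(45-1)
= 880/44 = 20

d = 20


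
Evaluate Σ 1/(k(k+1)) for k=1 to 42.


1/(k(k+1)) = 1/k - 1/(k+1) (partial fractions)
Telescoping: Σ = 1 - 1/43 = 42/43

Sum = 42/43


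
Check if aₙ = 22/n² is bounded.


a₁ = 22, a₂ = 22/4, a₃ = 22/9, ...
0 < aₙ ≤ 22 for all n ≥ 1
The sequence IS bounded

Bounded (0 < aₙ ≤ 22)


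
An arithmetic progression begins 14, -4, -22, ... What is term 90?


aₙ = a₁ + (n-1)d
= 14 + (90-1)×-18
= 14 - 1602
= -1588

a_90 = -1588


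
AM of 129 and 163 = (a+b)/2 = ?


AM = (129 + 163)/2 = 292/2 = 146

AM = 146


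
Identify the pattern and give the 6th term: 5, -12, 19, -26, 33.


Pattern: alternating sign, magnitude arithmetic (d=7)
Terms: 5, -12, 19, -26, 33
Next term = -40

Next term = -40


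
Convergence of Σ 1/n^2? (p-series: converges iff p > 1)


p-series test: Σ c/n^p converges if p > 1, diverges if p ≤ 1 (constant c > 0 doesn't affect convergence).
p = 2
2 > 1 → CONVERGES

Converges (p = 2 > 1)


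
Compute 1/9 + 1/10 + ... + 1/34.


Σₖ₌9^34 1/k = 1/9 + 1/10 + 1/11 + ... + 1/34
= 18383266045129/13127595717600
≈ 1.4004

Sum = 18383266045129/13127595717600 ≈ 1.4004


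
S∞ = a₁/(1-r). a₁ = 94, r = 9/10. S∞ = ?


S∞ = a₁/(1-r) = 94/(1 - 9/10)
= 94/(1/10)
= 940

S∞ = 940


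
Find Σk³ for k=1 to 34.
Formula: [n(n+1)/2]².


n(n+1)/2 = 34×35/2 = 595
Σk³ = 595² = 354025

Σk³ = 354025


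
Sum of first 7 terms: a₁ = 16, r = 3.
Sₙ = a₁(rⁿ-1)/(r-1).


Sₙ = 16×(3^7 - 1)/(3 - 1)
= 16×(2187 - 1)/2
= 16×2186/2
= 17488

S_7 = 17488


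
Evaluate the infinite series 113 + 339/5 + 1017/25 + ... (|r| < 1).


S∞ = a₁/(1-r) = 113/(1 - 3/5)
= 113/(2/5)
= 565/2

S∞ = 565/2


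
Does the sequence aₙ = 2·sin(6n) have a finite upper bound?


For all n, -1 ≤ sin(6n) ≤ 1, so -2 ≤ 2·sin(6n) ≤ 2
Lower bound: -2, Upper bound: 2
The sequence IS bounded

Bounded (-2 ≤ aₙ ≤ 2)


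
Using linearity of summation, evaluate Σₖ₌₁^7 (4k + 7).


Σ(4k+7) = 4·Σk + 7·n
= 4·28 + 7·7
= 112 + 49 = 161

Σ = 161


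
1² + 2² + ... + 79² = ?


n = 79
n(n+1)(2n+1)/6 = 79×80×159/6
= 1004880/6 = 167480

Σk² = 167480


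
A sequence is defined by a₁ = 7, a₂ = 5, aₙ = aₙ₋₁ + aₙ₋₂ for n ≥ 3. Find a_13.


Computing iteratively: 7, 5, 12, 17, 29, 46, 75, 121, 196, 317, 513, 830, ...
a_13 = 1343

a_13 = 1343


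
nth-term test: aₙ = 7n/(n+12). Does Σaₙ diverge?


lim(n→∞) 7n/(n+12) = 7/1 = 7  (divide numerator and denominator by n)
lim aₙ = 7 ≠ 0 → series DIVERGES

Diverges (lim aₙ = 7 ≠ 0)


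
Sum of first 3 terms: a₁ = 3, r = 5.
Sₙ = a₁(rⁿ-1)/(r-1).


Sₙ = 3×(5^3 - 1)/(5 - 1)
= 3×(125 - 1)/4
= 3×124/4
= 93

S_3 = 93


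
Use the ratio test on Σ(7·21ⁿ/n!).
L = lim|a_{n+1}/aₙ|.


aₙ = 7·21^n/n!
a_{n+1}/aₙ = 21^(n+1)/(n+1)! × n!/21^n  (constant 7 cancels)
= 21/(n+1)
L = lim(n→∞) 21/(n+1) = 0
L < 1 → series CONVERGES

Converges (ratio test: L = 0 < 1)


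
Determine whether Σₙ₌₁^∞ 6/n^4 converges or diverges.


p-series test: Σ c/n^p converges if p > 1, diverges if p ≤ 1 (constant c > 0 doesn't affect convergence).
p = 4
4 > 1 → CONVERGES

Converges (p = 4 > 1)


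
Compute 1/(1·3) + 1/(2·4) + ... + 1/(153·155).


1/(k(k+2)) = (1/2)·(1/k - 1/(k+2)) (partial fractions)
Telescoping: Σ = (1/2)·(1 + 1/2 - 1/154 - 1/155) = 8874/11935

Sum = 8874/11935


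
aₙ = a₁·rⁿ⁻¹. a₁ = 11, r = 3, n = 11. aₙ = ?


aₙ = a₁·r^(n-1)
= 11×3^10
= 11×59049
= 649539

a_11 = 649539


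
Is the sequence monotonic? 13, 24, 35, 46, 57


Differences: 11, 11, 11, 11
All differences > 0 → strictly INCREASING

Monotonically increasing


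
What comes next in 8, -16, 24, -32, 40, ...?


Pattern: alternating sign, magnitude arithmetic (d=8)
Terms: 8, -16, 24, -32, 40
Next term = -48

Next term = -48


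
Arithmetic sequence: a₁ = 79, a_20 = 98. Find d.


d = (aₙ - a₁)/(n-1)
= (98 - 79)/(20-1)
= 19/19 = 1

d = 1


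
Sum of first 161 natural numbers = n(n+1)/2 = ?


n(n+1)/2 = 161×162/2 = 26082/2 = 13041

Σk = 13041


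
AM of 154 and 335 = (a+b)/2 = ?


AM = (154 + 335)/2 = 489/2 = 244.5

AM = 244.5


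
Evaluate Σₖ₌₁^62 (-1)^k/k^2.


S = -1 + 1/4 - 1/9 + 1/16 - 1/25 + 1/36 - 1/49 + 1/64 ± ...
= -0.8223
(Full series converges to -π²/12 ≈ -0.8225)

S_62 = -0.8223


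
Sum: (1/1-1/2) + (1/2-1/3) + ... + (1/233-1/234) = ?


Telescoping: adjacent terms cancel.
= 1/1 - 1/234
= 1 - 1/234 = 233/234

Sum = 233/234


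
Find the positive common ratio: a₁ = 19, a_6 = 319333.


r^(n-1) = aₙ/a₁
r^5 = 319333/19 = 16807
r = 16807^(1/5)
= 7

r = 7


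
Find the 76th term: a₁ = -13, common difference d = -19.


aₙ = a₁ + (n-1)d
= -13 + (76-1)×-19
= -13 - 1425
= -1438

a_76 = -1438


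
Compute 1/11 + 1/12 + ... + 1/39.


Σₖ₌11^39 1/k = 1/11 + 1/12 + 1/13 + ... + 1/39
= 91910549166739/69388720221600
≈ 1.3246

Sum = 91910549166739/69388720221600 ≈ 1.3246


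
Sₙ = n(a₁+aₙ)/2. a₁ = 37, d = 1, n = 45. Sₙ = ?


aₙ = 37 + (45-1)×1 = 81
Sₙ = n(a₁+aₙ)/2 = 45×(37+81)/2
= 45×118/2 = 2655

S_45 = 2655


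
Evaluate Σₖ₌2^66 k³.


Σₖ₌2^66 k³ = [66·67/2]² − [1·2/2]²
= 4888521 − 1 = 4888520

Σk³ = 4888520


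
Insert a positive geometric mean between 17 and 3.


GM = √(17×3) = √51 = 7.1414

GM = 7.1414


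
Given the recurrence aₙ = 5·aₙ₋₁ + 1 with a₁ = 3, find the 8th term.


Computing step by step:
a_1 = 3
a_2 = 16
a_3 = 81
a_4 = 406
a_5 = 2031
a_6 = 10156
a_7 = 50781
a_8 = 253906


a_8 = 253906


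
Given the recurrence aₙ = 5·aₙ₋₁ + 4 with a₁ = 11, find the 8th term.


Computing step by step:
a_1 = 11
a_2 = 59
a_3 = 299
a_4 = 1499
a_5 = 7499
a_6 = 37499
a_7 = 187499
a_8 = 937499


a_8 = 937499


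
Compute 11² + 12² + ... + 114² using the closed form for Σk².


Σₖ₌11^114 k² = Σₖ₌₁^114 k² − Σₖ₌₁^10 k²
= 114·115·229/6 − 10·11·21/6
= 500365 − 385 = 499980

Σk² = 499980


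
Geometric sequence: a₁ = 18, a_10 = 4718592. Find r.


r^(n-1) = aₙ/a₁
r^9 = 4718592/18 = 262144
r = 262144^(1/9)
= 4

r = 4


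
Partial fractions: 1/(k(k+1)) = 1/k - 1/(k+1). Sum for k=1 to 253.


1/(k(k+1)) = 1/k - 1/(k+1) (partial fractions)
Telescoping: Σ = 1 - 1/254 = 253/254

Sum = 253/254


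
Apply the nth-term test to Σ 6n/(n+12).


lim(n→∞) 6n/(n+12) = 6/1 = 6  (divide numerator and denominator by n)
lim aₙ = 6 ≠ 0 → series DIVERGES

Diverges (lim aₙ = 6 ≠ 0)


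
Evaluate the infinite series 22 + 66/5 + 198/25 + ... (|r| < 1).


S∞ = a₁/(1-r) = 22/(1 - 3/5)
= 22/(2/5)
= 55

S∞ = 55


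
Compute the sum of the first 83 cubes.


n(n+1)/2 = 83×84/2 = 3486
Σk³ = 3486² = 12152196

Σk³ = 12152196


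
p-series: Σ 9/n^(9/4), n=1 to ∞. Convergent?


p-series test: Σ c/n^p converges if p > 1, diverges if p ≤ 1 (constant c > 0 doesn't affect convergence).
p = 9/4
9/4 > 1 → CONVERGES

Converges (p = 9/4 > 1)


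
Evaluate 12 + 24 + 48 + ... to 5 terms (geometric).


Sₙ = 12×(2^5 - 1)/(2 - 1)
= 12×(32 - 1)/1
= 12×31/1
= 372

S_5 = 372


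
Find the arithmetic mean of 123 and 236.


AM = (123 + 236)/2 = 359/2 = 179.5

AM = 179.5


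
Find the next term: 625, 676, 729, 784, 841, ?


Pattern: perfect squares: n²
Terms: 625, 676, 729, 784, 841
Next term = 900

Next term = 900


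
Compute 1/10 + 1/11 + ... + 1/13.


Σₖ₌10^13 1/k = 1/10 + 1/11 + 1/12 + 1/13
= 3013/8580
≈ 0.3512

Sum = 3013/8580 ≈ 0.3512


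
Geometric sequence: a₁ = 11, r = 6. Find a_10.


aₙ = a₁·r^(n-1)
= 11×6^9
= 11×10077696
= 110854656

a_10 = 110854656


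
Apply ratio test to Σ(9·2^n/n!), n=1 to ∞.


aₙ = 9·2^n/n!
a_{n+1}/aₙ = 2^(n+1)/(n+1)! × n!/2^n  (constant 9 cancels)
= 2/(n+1)
L = lim(n→∞) 2/(n+1) = 0
L < 1 → series CONVERGES

Converges (ratio test: L = 0 < 1)


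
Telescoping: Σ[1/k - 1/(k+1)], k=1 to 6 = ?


Telescoping: adjacent terms cancel.
= 1/1 - 1/7
= 1 - 1/7 = 6/7

Sum = 6/7


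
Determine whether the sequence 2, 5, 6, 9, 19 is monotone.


Differences: 3, 1, 3, 10
All differences > 0 → strictly INCREASING

Monotonically increasing


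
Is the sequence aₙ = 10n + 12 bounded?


aₙ = 10n + 12 → as n→∞, aₙ→∞
No finite upper bound exists
The sequence is UNBOUNDED

Unbounded (aₙ → ∞ as n → ∞)


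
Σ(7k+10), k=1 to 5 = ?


Σ(7k+10) = 7·Σk + 10·n
= 7·15 + 10·5
= 105 + 50 = 155

Σ = 155


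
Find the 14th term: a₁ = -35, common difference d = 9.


aₙ = a₁ + (n-1)d
= -35 + (14-1)×9
= -35 + 117
= 82

a_14 = 82


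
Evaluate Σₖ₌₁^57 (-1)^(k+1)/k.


S = 1 - 1/2 + 1/3 - 1/4 + 1/5 - 1/6 + 1/7 - 1/8 ± ...
= 0.7018
(Full series converges to +ln(2) ≈ +0.6931)

S_57 = 0.7018


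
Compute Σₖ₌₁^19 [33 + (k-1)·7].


aₙ = 33 + (19-1)×7 = 159
Sₙ = n(a₁+aₙ)/2 = 19×(33+159)/2
= 19×192/2 = 1824

S_19 = 1824


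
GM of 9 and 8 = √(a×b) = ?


GM = √(9×8) = √72 = 8.4853

GM = 8.4853


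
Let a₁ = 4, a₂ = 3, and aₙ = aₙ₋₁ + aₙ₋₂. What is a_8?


Computing iteratively: 4, 3, 7, 10, 17, 27, 44, 71
a_8 = 71

a_8 = 71


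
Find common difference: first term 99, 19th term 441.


d = (aₙ - a₁)/(n-1)
= (441 - 99)/(19-1)
= 342/18 = 19

d = 19
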